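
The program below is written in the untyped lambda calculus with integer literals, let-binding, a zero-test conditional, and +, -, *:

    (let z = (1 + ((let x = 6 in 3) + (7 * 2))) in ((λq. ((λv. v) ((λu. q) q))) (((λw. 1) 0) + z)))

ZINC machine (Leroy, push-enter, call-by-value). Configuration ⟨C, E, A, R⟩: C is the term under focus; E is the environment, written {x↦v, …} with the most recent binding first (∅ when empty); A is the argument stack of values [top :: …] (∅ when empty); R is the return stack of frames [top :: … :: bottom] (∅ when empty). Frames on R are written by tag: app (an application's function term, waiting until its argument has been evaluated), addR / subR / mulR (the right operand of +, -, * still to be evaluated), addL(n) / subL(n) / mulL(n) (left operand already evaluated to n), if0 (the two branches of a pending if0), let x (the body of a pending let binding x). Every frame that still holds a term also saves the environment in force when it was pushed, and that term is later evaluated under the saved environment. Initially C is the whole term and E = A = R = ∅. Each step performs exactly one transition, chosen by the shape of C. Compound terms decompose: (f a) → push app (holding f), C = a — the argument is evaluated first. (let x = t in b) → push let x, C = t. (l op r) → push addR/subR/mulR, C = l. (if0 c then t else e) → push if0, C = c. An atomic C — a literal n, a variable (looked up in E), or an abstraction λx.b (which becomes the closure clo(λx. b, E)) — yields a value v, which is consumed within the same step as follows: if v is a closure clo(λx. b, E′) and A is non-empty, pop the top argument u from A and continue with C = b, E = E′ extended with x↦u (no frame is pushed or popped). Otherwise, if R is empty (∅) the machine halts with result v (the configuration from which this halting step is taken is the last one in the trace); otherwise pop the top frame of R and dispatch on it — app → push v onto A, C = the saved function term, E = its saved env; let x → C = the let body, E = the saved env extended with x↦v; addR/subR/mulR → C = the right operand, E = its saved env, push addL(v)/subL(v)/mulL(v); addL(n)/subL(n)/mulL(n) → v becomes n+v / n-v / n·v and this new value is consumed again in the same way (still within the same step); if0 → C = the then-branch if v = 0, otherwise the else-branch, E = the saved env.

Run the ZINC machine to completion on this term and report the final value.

[0] [C=(let z = (1 + ((let x = 6 in 3) + (7 * 2))) in ((λq. ((λv. v) ((λu. q) q))) (((λw. 1) 0) + z))) | E=∅ | A=∅ | R=∅]
[1] [C=(1 + ((let x = 6 in 3) + (7 * 2))) | E=∅ | A=∅ | R=[let z]]
[2] [C=1 | E=∅ | A=∅ | R=[addR :: let z]]
[3] [C=((let x = 6 in 3) + (7 * 2)) | E=∅ | A=∅ | R=[addL(1) :: let z]]
[4] [C=(let x = 6 in 3) | E=∅ | A=∅ | R=[addR :: addL(1) :: let z]]
[5] [C=6 | E=∅ | A=∅ | R=[let x :: addR :: addL(1) :: let z]]
[6] [C=3 | E={x↦6} | A=∅ | R=[addR :: addL(1) :: let z]]
[7] [C=(7 * 2) | E=∅ | A=∅ | R=[addL(3) :: addL(1) :: let z]]
[8] [C=7 | E=∅ | A=∅ | R=[mulR :: addL(3) :: addL(1) :: let z]]
[9] [C=2 | E=∅ | A=∅ | R=[mulL(7) :: addL(3) :: addL(1) :: let z]]
[10] [C=((λq. ((λv. v) ((λu. q) q))) (((λw. 1) 0) + z)) | E={z↦18} | A=∅ | R=∅]
[11] [C=(((λw. 1) 0) + z) | E={z↦18} | A=∅ | R=[app]]
[12] [C=((λw. 1) 0) | E={z↦18} | A=∅ | R=[addR :: app]]
[13] [C=0 | E={z↦18} | A=∅ | R=[app :: addR :: app]]
[14] [C=(λw. 1) | E={z↦18} | A=[0] | R=[addR :: app]]
[15] [C=1 | E={w↦0, z↦18} | A=∅ | R=[addR :: app]]
[16] [C=z | E={z↦18} | A=∅ | R=[addL(1) :: app]]
[17] [C=(λq. ((λv. v) ((λu. q) q))) | E={z↦18} | A=[19] | R=∅]
[18] [C=((λv. v) ((λu. q) q)) | E={q↦19, z↦18} | A=∅ | R=∅]
[19] [C=((λu. q) q) | E={q↦19, z↦18} | A=∅ | R=[app]]
[20] [C=q | E={q↦19, z↦18} | A=∅ | R=[app :: app]]
[21] [C=(λu. q) | E={q↦19, z↦18} | A=[19] | R=[app]]
[22] [C=q | E={u↦19, q↦19, z↦18} | A=∅ | R=[app]]
[23] [C=(λv. v) | E={q↦19, z↦18} | A=[19] | R=∅]
[24] [C=v | E={v↦19, q↦19, z↦18} | A=∅ | R=∅]
→ final value 19

Answer: 19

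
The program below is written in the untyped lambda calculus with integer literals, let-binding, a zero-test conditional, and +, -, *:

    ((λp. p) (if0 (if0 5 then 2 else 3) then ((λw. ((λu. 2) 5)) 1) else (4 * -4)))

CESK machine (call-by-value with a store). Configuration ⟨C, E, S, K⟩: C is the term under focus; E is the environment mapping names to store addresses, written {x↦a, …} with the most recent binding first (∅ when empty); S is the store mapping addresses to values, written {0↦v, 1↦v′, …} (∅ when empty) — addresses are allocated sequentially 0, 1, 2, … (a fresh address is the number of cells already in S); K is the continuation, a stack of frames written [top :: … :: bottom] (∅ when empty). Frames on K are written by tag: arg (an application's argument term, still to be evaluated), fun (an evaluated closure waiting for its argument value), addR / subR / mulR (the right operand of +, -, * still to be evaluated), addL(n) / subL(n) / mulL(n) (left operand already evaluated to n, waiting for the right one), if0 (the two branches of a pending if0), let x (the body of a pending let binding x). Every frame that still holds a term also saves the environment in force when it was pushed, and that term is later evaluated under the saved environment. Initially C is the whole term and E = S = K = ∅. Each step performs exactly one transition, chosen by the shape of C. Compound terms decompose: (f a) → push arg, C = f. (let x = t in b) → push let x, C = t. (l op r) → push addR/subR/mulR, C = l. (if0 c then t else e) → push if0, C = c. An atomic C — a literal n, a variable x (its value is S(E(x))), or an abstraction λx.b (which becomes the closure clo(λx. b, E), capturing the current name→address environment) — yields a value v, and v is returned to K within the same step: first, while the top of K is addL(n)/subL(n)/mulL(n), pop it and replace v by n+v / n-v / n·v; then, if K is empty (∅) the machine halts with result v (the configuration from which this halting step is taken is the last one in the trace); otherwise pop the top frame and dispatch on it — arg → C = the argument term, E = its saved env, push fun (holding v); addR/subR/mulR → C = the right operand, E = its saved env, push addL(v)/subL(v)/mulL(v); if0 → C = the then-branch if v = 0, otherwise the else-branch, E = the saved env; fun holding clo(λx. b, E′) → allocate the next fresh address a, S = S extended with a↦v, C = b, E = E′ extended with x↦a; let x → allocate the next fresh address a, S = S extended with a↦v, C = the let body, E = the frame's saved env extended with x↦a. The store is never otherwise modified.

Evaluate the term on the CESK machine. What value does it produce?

Answer: -16

Machine steps:
[0] [C=((λp. p) (if0 (if0 5 then 2 else 3) then ((λw. ((λu. 2) 5)) 1) else (4 * -4))) | E=∅ | S=∅ | K=∅]
[1] [C=(λp. p) | E=∅ | S=∅ | K=[arg]]
[2] [C=(if0 (if0 5 then 2 else 3) then ((λw. ((λu. 2) 5)) 1) else (4 * -4)) | E=∅ | S=∅ | K=[fun]]
[3] [C=(if0 5 then 2 else 3) | E=∅ | S=∅ | K=[if0 :: fun]]
[4] [C=5 | E=∅ | S=∅ | K=[if0 :: if0 :: fun]]
[5] [C=3 | E=∅ | S=∅ | K=[if0 :: fun]]
[6] [C=(4 * -4) | E=∅ | S=∅ | K=[fun]]
[7] [C=4 | E=∅ | S=∅ | K=[mulR :: fun]]
[8] [C=-4 | E=∅ | S=∅ | K=[mulL(4) :: fun]]
[9] [C=p | E={p↦0} | S={0↦-16} | K=∅]
→ final value -16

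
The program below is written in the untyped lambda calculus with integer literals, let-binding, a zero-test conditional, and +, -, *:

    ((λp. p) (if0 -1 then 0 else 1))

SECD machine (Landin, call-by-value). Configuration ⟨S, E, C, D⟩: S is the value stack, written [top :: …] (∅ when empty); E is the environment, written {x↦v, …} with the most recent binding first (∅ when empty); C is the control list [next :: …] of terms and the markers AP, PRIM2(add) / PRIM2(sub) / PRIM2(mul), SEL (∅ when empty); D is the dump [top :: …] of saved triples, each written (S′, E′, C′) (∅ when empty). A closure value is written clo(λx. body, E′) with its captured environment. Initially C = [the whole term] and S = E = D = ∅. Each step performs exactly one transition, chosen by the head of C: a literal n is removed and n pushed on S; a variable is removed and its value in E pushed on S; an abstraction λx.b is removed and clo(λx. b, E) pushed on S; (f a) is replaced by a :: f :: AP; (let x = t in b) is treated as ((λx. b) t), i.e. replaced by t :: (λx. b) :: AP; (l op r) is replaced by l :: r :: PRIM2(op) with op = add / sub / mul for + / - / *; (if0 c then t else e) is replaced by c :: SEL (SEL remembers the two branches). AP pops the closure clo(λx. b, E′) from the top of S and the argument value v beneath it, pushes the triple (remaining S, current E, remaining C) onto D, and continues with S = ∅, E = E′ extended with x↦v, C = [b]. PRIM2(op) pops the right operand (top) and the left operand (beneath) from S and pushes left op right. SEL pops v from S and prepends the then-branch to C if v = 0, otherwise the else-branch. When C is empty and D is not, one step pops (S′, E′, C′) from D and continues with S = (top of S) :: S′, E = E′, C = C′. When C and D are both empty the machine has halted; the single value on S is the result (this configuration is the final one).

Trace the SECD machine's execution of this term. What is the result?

Answer: 1

Derivation:
t=0: [S=∅ | E=∅ | C=[((λp. p) (if0 -1 then 0 else 1))] | D=∅]
t=1: [S=∅ | E=∅ | C=[(if0 -1 then 0 else 1) :: (λp. p) :: AP] | D=∅]
t=2: [S=∅ | E=∅ | C=[-1 :: SEL :: (λp. p) :: AP] | D=∅]
t=3: [S=[-1] | E=∅ | C=[SEL :: (λp. p) :: AP] | D=∅]
t=4: [S=∅ | E=∅ | C=[1 :: (λp. p) :: AP] | D=∅]
t=5: [S=[1] | E=∅ | C=[(λp. p) :: AP] | D=∅]
t=6: [S=[clo(λp. p, ∅) :: 1] | E=∅ | C=[AP] | D=∅]
t=7: [S=∅ | E={p↦1} | C=[p] | D=[(∅, ∅, ∅)]]
t=8: [S=[1] | E={p↦1} | C=∅ | D=[(∅, ∅, ∅)]]
t=9: [S=[1] | E=∅ | C=∅ | D=∅]
→ final value 1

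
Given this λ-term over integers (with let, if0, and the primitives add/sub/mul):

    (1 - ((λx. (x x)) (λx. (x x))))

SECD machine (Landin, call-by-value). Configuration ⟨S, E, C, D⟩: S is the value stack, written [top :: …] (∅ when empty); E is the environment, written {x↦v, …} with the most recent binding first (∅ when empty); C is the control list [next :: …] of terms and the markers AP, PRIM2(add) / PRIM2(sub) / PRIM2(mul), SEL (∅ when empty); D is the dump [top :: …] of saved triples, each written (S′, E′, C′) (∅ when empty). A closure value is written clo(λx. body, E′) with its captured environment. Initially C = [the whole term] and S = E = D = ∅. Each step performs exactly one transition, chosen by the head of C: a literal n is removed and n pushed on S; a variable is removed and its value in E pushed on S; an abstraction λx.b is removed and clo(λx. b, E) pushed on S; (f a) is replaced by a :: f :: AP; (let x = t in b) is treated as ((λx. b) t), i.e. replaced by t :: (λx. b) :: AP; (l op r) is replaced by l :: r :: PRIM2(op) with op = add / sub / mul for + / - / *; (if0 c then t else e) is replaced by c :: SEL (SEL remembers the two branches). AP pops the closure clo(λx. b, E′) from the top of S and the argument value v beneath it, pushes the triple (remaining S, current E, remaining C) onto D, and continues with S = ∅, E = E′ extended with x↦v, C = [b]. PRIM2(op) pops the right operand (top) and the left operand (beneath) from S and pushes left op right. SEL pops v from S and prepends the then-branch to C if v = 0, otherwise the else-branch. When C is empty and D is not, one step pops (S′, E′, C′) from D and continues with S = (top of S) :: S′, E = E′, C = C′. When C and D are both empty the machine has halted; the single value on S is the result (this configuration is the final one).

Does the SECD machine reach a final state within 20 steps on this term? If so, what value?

0. ⟨S=∅; E=∅; C=[(1 - ((λx. (x x)) (λx. (x x))))]; D=∅⟩
1. ⟨S=∅; E=∅; C=[1 :: ((λx. (x x)) (λx. (x x))) :: PRIM2(sub)]; D=∅⟩
2. ⟨S=[1]; E=∅; C=[((λx. (x x)) (λx. (x x))) :: PRIM2(sub)]; D=∅⟩
3. ⟨S=[1]; E=∅; C=[(λx. (x x)) :: (λx. (x x)) :: AP :: PRIM2(sub)]; D=∅⟩
4. ⟨S=[clo(λx. (x x), ∅) :: 1]; E=∅; C=[(λx. (x x)) :: AP :: PRIM2(sub)]; D=∅⟩
5. ⟨S=[clo(λx. (x x), ∅) :: clo(λx. (x x), ∅) :: 1]; E=∅; C=[AP :: PRIM2(sub)]; D=∅⟩
6. ⟨S=∅; E={x↦clo(λx. (x x), ∅)}; C=[(x x)]; D=[([1], ∅, [PRIM2(sub)])]⟩
7. ⟨S=∅; E={x↦clo(λx. (x x), ∅)}; C=[x :: x :: AP]; D=[([1], ∅, [PRIM2(sub)])]⟩
8. ⟨S=[clo(λx. (x x), ∅)]; E={x↦clo(λx. (x x), ∅)}; C=[x :: AP]; D=[([1], ∅, [PRIM2(sub)])]⟩
9. ⟨S=[clo(λx. (x x), ∅) :: clo(λx. (x x), ∅)]; E={x↦clo(λx. (x x), ∅)}; C=[AP]; D=[([1], ∅, [PRIM2(sub)])]⟩
10. ⟨S=∅; E={x↦clo(λx. (x x), ∅)}; C=[(x x)]; D=[(∅, {x↦clo(λx. (x x), ∅)}, ∅) :: ([1], ∅, [PRIM2(sub)])]⟩
11. ⟨S=∅; E={x↦clo(λx. (x x), ∅)}; C=[x :: x :: AP]; D=[(∅, {x↦clo(λx. (x x), ∅)}, ∅) :: ([1], ∅, [PRIM2(sub)])]⟩
12. ⟨S=[clo(λx. (x x), ∅)]; E={x↦clo(λx. (x x), ∅)}; C=[x :: AP]; D=[(∅, {x↦clo(λx. (x x), ∅)}, ∅) :: ([1], ∅, [PRIM2(sub)])]⟩
13. ⟨S=[clo(λx. (x x), ∅) :: clo(λx. (x x), ∅)]; E={x↦clo(λx. (x x), ∅)}; C=[AP]; D=[(∅, {x↦clo(λx. (x x), ∅)}, ∅) :: ([1], ∅, [PRIM2(sub)])]⟩
14. ⟨S=∅; E={x↦clo(λx. (x x), ∅)}; C=[(x x)]; D=[(∅, {x↦clo(λx. (x x), ∅)}, ∅) :: (∅, {x↦clo(λx. (x x), ∅)}, ∅) :: ([1], ∅, [PRIM2(sub)])]⟩
15. ⟨S=∅; E={x↦clo(λx. (x x), ∅)}; C=[x :: x :: AP]; D=[(∅, {x↦clo(λx. (x x), ∅)}, ∅) :: (∅, {x↦clo(λx. (x x), ∅)}, ∅) :: ([1], ∅, [PRIM2(sub)])]⟩
16. ⟨S=[clo(λx. (x x), ∅)]; E={x↦clo(λx. (x x), ∅)}; C=[x :: AP]; D=[(∅, {x↦clo(λx. (x x), ∅)}, ∅) :: (∅, {x↦clo(λx. (x x), ∅)}, ∅) :: ([1], ∅, [PRIM2(sub)])]⟩
17. ⟨S=[clo(λx. (x x), ∅) :: clo(λx. (x x), ∅)]; E={x↦clo(λx. (x x), ∅)}; C=[AP]; D=[(∅, {x↦clo(λx. (x x), ∅)}, ∅) :: (∅, {x↦clo(λx. (x x), ∅)}, ∅) :: ([1], ∅, [PRIM2(sub)])]⟩
18. ⟨S=∅; E={x↦clo(λx. (x x), ∅)}; C=[(x x)]; D=[(∅, {x↦clo(λx. (x x), ∅)}, ∅) :: (∅, {x↦clo(λx. (x x), ∅)}, ∅) :: (∅, {x↦clo(λx. (x x), ∅)}, ∅) :: ([1], ∅, [PRIM2(sub)])]⟩
19. ⟨S=∅; E={x↦clo(λx. (x x), ∅)}; C=[x :: x :: AP]; D=[(∅, {x↦clo(λx. (x x), ∅)}, ∅) :: (∅, {x↦clo(λx. (x x), ∅)}, ∅) :: (∅, {x↦clo(λx. (x x), ∅)}, ∅) :: ([1], ∅, [PRIM2(sub)])]⟩
20. ⟨S=[clo(λx. (x x), ∅)]; E={x↦clo(λx. (x x), ∅)}; C=[x :: AP]; D=[(∅, {x↦clo(λx. (x x), ∅)}, ∅) :: (∅, {x↦clo(λx. (x x), ∅)}, ∅) :: (∅, {x↦clo(λx. (x x), ∅)}, ∅) :: ([1], ∅, [PRIM2(sub)])]⟩
→ 20 transitions taken and the configuration is still not final: no result within 20 steps

Answer: DIVERGES (no final state within 20 steps)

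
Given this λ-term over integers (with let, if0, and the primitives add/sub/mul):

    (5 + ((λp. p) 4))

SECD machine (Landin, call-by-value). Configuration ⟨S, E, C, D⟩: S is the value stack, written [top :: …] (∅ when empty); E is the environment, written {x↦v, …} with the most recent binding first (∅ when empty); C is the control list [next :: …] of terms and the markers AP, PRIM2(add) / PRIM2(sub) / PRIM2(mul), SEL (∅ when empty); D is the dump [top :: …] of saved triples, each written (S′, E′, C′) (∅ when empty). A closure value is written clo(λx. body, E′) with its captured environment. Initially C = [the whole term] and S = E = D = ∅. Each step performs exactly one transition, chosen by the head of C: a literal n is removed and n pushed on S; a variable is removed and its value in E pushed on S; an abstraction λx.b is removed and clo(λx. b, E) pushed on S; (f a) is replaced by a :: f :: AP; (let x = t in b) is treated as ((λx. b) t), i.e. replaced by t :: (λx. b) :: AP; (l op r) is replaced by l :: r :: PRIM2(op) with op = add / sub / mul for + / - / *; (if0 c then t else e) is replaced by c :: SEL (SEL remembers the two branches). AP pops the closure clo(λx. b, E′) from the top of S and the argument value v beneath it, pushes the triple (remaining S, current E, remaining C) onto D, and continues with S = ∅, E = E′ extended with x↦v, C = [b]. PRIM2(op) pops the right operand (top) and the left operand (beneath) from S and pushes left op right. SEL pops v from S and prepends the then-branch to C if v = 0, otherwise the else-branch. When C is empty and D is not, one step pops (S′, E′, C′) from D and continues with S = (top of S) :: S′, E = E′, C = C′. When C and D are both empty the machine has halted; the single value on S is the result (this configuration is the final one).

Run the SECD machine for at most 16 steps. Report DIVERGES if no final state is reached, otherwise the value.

Answer: 9

Machine steps:
t=0: [S=∅ | E=∅ | C=[(5 + ((λp. p) 4))] | D=∅]
t=1: [S=∅ | E=∅ | C=[5 :: ((λp. p) 4) :: PRIM2(add)] | D=∅]
t=2: [S=[5] | E=∅ | C=[((λp. p) 4) :: PRIM2(add)] | D=∅]
t=3: [S=[5] | E=∅ | C=[4 :: (λp. p) :: AP :: PRIM2(add)] | D=∅]
t=4: [S=[4 :: 5] | E=∅ | C=[(λp. p) :: AP :: PRIM2(add)] | D=∅]
t=5: [S=[clo(λp. p, ∅) :: 4 :: 5] | E=∅ | C=[AP :: PRIM2(add)] | D=∅]
t=6: [S=∅ | E={p↦4} | C=[p] | D=[([5], ∅, [PRIM2(add)])]]
t=7: [S=[4] | E={p↦4} | C=∅ | D=[([5], ∅, [PRIM2(add)])]]
t=8: [S=[4 :: 5] | E=∅ | C=[PRIM2(add)] | D=∅]
t=9: [S=[9] | E=∅ | C=∅ | D=∅]
→ final value 9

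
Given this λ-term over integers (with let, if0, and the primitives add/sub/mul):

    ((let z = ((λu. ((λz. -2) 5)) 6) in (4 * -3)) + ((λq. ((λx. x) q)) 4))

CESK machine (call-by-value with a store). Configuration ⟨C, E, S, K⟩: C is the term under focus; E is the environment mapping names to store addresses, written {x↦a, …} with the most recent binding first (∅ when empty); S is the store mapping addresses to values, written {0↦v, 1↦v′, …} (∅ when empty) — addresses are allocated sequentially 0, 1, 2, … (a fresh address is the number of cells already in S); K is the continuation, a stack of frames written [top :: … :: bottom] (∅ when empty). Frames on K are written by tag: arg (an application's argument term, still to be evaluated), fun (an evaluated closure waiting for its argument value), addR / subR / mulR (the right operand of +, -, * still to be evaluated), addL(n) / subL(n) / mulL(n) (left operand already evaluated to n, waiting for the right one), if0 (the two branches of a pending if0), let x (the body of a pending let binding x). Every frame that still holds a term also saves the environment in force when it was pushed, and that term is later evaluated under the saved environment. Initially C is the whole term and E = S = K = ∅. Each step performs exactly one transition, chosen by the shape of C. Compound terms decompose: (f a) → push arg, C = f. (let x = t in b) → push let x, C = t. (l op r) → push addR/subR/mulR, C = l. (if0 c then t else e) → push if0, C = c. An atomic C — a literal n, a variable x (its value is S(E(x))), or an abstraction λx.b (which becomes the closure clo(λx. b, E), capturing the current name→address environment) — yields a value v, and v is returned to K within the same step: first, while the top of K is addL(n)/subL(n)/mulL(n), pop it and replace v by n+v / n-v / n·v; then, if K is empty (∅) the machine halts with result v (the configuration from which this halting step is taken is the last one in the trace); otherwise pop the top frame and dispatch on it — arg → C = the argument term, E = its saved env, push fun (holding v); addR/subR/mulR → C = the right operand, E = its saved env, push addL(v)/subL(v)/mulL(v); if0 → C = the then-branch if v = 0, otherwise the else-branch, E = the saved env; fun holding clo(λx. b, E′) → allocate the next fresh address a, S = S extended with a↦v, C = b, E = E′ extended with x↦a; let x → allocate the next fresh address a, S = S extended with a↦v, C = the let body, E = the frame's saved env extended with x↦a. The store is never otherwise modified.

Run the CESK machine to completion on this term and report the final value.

Answer: -8

Execution trace:
t=0: ⟨C=((let z = ((λu. ((λz. -2) 5)) 6) in (4 * -3)) + ((λq. ((λx. x) q)) 4)); E=∅; S=∅; K=∅⟩
t=1: ⟨C=(let z = ((λu. ((λz. -2) 5)) 6) in (4 * -3)); E=∅; S=∅; K=[addR]⟩
t=2: ⟨C=((λu. ((λz. -2) 5)) 6); E=∅; S=∅; K=[let z :: addR]⟩
t=3: ⟨C=(λu. ((λz. -2) 5)); E=∅; S=∅; K=[arg :: let z :: addR]⟩
t=4: ⟨C=6; E=∅; S=∅; K=[fun :: let z :: addR]⟩
t=5: ⟨C=((λz. -2) 5); E={u↦0}; S={0↦6}; K=[let z :: addR]⟩
t=6: ⟨C=(λz. -2); E={u↦0}; S={0↦6}; K=[arg :: let z :: addR]⟩
t=7: ⟨C=5; E={u↦0}; S={0↦6}; K=[fun :: let z :: addR]⟩
t=8: ⟨C=-2; E={z↦1, u↦0}; S={0↦6, 1↦5}; K=[let z :: addR]⟩
t=9: ⟨C=(4 * -3); E={z↦2}; S={0↦6, 1↦5, 2↦-2}; K=[addR]⟩
t=10: ⟨C=4; E={z↦2}; S={0↦6, 1↦5, 2↦-2}; K=[mulR :: addR]⟩
t=11: ⟨C=-3; E={z↦2}; S={0↦6, 1↦5, 2↦-2}; K=[mulL(4) :: addR]⟩
t=12: ⟨C=((λq. ((λx. x) q)) 4); E=∅; S={0↦6, 1↦5, 2↦-2}; K=[addL(-12)]⟩
t=13: ⟨C=(λq. ((λx. x) q)); E=∅; S={0↦6, 1↦5, 2↦-2}; K=[arg :: addL(-12)]⟩
t=14: ⟨C=4; E=∅; S={0↦6, 1↦5, 2↦-2}; K=[fun :: addL(-12)]⟩
t=15: ⟨C=((λx. x) q); E={q↦3}; S={0↦6, 1↦5, 2↦-2, 3↦4}; K=[addL(-12)]⟩
t=16: ⟨C=(λx. x); E={q↦3}; S={0↦6, 1↦5, 2↦-2, 3↦4}; K=[arg :: addL(-12)]⟩
t=17: ⟨C=q; E={q↦3}; S={0↦6, 1↦5, 2↦-2, 3↦4}; K=[fun :: addL(-12)]⟩
t=18: ⟨C=x; E={x↦4, q↦3}; S={0↦6, 1↦5, 2↦-2, 3↦4, 4↦4}; K=[addL(-12)]⟩
→ final value -8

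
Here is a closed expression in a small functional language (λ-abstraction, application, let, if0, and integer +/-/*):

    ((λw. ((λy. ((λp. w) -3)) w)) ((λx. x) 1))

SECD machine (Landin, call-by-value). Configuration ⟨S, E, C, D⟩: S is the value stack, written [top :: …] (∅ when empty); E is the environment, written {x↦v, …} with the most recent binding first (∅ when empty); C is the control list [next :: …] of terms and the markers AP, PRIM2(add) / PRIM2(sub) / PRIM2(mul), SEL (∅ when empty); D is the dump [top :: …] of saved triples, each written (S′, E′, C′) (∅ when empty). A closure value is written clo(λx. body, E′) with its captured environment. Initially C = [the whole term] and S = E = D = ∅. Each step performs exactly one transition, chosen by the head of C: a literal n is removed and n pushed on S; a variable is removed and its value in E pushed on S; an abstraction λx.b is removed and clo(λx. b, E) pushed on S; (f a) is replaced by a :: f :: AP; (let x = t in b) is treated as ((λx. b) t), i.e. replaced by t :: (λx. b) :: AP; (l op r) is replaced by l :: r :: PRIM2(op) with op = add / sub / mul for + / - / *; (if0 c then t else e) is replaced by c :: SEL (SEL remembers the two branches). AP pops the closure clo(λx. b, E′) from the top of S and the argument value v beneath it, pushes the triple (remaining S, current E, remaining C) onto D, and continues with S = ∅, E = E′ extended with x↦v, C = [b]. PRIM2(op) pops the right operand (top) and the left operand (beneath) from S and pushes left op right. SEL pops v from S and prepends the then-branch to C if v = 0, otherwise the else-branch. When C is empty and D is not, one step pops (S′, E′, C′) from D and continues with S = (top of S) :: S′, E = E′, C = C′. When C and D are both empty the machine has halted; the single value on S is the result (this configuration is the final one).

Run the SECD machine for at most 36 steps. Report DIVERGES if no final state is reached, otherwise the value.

Answer: 1

Derivation:
step 0: ⟨S=∅; E=∅; C=[((λw. ((λy. ((λp. w) -3)) w)) ((λx. x) 1))]; D=∅⟩
step 1: ⟨S=∅; E=∅; C=[((λx. x) 1) :: (λw. ((λy. ((λp. w) -3)) w)) :: AP]; D=∅⟩
step 2: ⟨S=∅; E=∅; C=[1 :: (λx. x) :: AP :: (λw. ((λy. ((λp. w) -3)) w)) :: AP]; D=∅⟩
step 3: ⟨S=[1]; E=∅; C=[(λx. x) :: AP :: (λw. ((λy. ((λp. w) -3)) w)) :: AP]; D=∅⟩
step 4: ⟨S=[clo(λx. x, ∅) :: 1]; E=∅; C=[AP :: (λw. ((λy. ((λp. w) -3)) w)) :: AP]; D=∅⟩
step 5: ⟨S=∅; E={x↦1}; C=[x]; D=[(∅, ∅, [(λw. ((λy. ((λp. w) -3)) w)) :: AP])]⟩
step 6: ⟨S=[1]; E={x↦1}; C=∅; D=[(∅, ∅, [(λw. ((λy. ((λp. w) -3)) w)) :: AP])]⟩
step 7: ⟨S=[1]; E=∅; C=[(λw. ((λy. ((λp. w) -3)) w)) :: AP]; D=∅⟩
step 8: ⟨S=[clo(λw. ((λy. ((λp. w) -3)) w), ∅) :: 1]; E=∅; C=[AP]; D=∅⟩
step 9: ⟨S=∅; E={w↦1}; C=[((λy. ((λp. w) -3)) w)]; D=[(∅, ∅, ∅)]⟩
step 10: ⟨S=∅; E={w↦1}; C=[w :: (λy. ((λp. w) -3)) :: AP]; D=[(∅, ∅, ∅)]⟩
step 11: ⟨S=[1]; E={w↦1}; C=[(λy. ((λp. w) -3)) :: AP]; D=[(∅, ∅, ∅)]⟩
step 12: ⟨S=[clo(λy. ((λp. w) -3), {w↦1}) :: 1]; E={w↦1}; C=[AP]; D=[(∅, ∅, ∅)]⟩
step 13: ⟨S=∅; E={y↦1, w↦1}; C=[((λp. w) -3)]; D=[(∅, {w↦1}, ∅) :: (∅, ∅, ∅)]⟩
step 14: ⟨S=∅; E={y↦1, w↦1}; C=[-3 :: (λp. w) :: AP]; D=[(∅, {w↦1}, ∅) :: (∅, ∅, ∅)]⟩
step 15: ⟨S=[-3]; E={y↦1, w↦1}; C=[(λp. w) :: AP]; D=[(∅, {w↦1}, ∅) :: (∅, ∅, ∅)]⟩
step 16: ⟨S=[clo(λp. w, {y↦1, w↦1}) :: -3]; E={y↦1, w↦1}; C=[AP]; D=[(∅, {w↦1}, ∅) :: (∅, ∅, ∅)]⟩
step 17: ⟨S=∅; E={p↦-3, y↦1, w↦1}; C=[w]; D=[(∅, {y↦1, w↦1}, ∅) :: (∅, {w↦1}, ∅) :: (∅, ∅, ∅)]⟩
step 18: ⟨S=[1]; E={p↦-3, y↦1, w↦1}; C=∅; D=[(∅, {y↦1, w↦1}, ∅) :: (∅, {w↦1}, ∅) :: (∅, ∅, ∅)]⟩
step 19: ⟨S=[1]; E={y↦1, w↦1}; C=∅; D=[(∅, {w↦1}, ∅) :: (∅, ∅, ∅)]⟩
step 20: ⟨S=[1]; E={w↦1}; C=∅; D=[(∅, ∅, ∅)]⟩
step 21: ⟨S=[1]; E=∅; C=∅; D=∅⟩
→ final value 1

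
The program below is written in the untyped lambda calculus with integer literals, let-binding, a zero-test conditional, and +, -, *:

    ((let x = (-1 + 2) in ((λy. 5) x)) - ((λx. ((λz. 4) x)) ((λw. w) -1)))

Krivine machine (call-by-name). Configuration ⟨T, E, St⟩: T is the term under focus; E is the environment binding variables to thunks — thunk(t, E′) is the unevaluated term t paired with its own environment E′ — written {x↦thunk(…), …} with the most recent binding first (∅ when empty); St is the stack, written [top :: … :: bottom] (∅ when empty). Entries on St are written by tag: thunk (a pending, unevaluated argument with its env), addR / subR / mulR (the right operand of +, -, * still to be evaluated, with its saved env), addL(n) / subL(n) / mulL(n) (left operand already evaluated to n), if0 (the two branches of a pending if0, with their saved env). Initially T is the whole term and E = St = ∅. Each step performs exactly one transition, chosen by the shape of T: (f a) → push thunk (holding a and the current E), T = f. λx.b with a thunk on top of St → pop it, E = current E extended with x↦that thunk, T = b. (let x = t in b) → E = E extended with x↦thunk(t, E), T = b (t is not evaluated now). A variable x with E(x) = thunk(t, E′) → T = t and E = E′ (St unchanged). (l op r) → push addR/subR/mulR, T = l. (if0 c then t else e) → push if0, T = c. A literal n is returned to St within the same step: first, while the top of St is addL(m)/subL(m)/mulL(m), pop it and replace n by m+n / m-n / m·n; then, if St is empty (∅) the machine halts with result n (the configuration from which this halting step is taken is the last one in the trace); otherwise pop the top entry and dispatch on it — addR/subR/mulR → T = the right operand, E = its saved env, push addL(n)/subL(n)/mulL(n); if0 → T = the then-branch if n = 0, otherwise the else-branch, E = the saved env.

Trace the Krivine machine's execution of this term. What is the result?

[0] <T=((let x = (-1 + 2) in ((λy. 5) x)) - ((λx. ((λz. 4) x)) ((λw. w) -1))), E=∅, St=∅>
[1] <T=(let x = (-1 + 2) in ((λy. 5) x)), E=∅, St=[subR]>
[2] <T=((λy. 5) x), E={x↦thunk((-1 + 2), ∅)}, St=[subR]>
[3] <T=(λy. 5), E={x↦thunk((-1 + 2), ∅)}, St=[thunk :: subR]>
[4] <T=5, E={y↦thunk(x, {x↦thunk((-1 + 2), ∅)}), x↦thunk((-1 + 2), ∅)}, St=[subR]>
[5] <T=((λx. ((λz. 4) x)) ((λw. w) -1)), E=∅, St=[subL(5)]>
[6] <T=(λx. ((λz. 4) x)), E=∅, St=[thunk :: subL(5)]>
[7] <T=((λz. 4) x), E={x↦thunk(((λw. w) -1), ∅)}, St=[subL(5)]>
[8] <T=(λz. 4), E={x↦thunk(((λw. w) -1), ∅)}, St=[thunk :: subL(5)]>
[9] <T=4, E={z↦thunk(x, {x↦thunk(((λw. w) -1), ∅)}), x↦thunk(((λw. w) -1), ∅)}, St=[subL(5)]>
→ final value 1

Answer: 1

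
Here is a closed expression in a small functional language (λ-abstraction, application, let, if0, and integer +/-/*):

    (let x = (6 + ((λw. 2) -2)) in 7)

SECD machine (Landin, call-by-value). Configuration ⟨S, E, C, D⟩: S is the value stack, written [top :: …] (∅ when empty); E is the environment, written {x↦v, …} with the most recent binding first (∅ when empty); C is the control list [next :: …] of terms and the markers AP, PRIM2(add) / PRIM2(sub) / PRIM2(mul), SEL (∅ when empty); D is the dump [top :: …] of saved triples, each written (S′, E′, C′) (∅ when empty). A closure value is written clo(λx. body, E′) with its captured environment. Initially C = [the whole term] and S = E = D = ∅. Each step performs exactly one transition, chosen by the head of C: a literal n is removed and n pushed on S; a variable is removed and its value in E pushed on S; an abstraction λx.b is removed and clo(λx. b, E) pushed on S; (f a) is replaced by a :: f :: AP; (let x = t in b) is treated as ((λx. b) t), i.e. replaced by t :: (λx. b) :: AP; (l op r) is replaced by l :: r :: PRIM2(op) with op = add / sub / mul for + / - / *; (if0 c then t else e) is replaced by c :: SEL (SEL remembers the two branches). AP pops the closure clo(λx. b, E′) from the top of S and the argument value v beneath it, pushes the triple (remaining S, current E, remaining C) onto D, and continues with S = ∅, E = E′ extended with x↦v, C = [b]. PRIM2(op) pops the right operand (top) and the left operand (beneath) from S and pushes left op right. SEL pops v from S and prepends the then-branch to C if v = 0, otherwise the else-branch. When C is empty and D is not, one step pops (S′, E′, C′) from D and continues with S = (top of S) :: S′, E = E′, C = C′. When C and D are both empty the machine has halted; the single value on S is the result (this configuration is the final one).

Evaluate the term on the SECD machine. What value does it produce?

step 0: [S=∅ | E=∅ | C=[(let x = (6 + ((λw. 2) -2)) in 7)] | D=∅]
step 1: [S=∅ | E=∅ | C=[(6 + ((λw. 2) -2)) :: (λx. 7) :: AP] | D=∅]
step 2: [S=∅ | E=∅ | C=[6 :: ((λw. 2) -2) :: PRIM2(add) :: (λx. 7) :: AP] | D=∅]
step 3: [S=[6] | E=∅ | C=[((λw. 2) -2) :: PRIM2(add) :: (λx. 7) :: AP] | D=∅]
step 4: [S=[6] | E=∅ | C=[-2 :: (λw. 2) :: AP :: PRIM2(add) :: (λx. 7) :: AP] | D=∅]
step 5: [S=[-2 :: 6] | E=∅ | C=[(λw. 2) :: AP :: PRIM2(add) :: (λx. 7) :: AP] | D=∅]
step 6: [S=[clo(λw. 2, ∅) :: -2 :: 6] | E=∅ | C=[AP :: PRIM2(add) :: (λx. 7) :: AP] | D=∅]
step 7: [S=∅ | E={w↦-2} | C=[2] | D=[([6], ∅, [PRIM2(add) :: (λx. 7) :: AP])]]
step 8: [S=[2] | E={w↦-2} | C=∅ | D=[([6], ∅, [PRIM2(add) :: (λx. 7) :: AP])]]
step 9: [S=[2 :: 6] | E=∅ | C=[PRIM2(add) :: (λx. 7) :: AP] | D=∅]
step 10: [S=[8] | E=∅ | C=[(λx. 7) :: AP] | D=∅]
step 11: [S=[clo(λx. 7, ∅) :: 8] | E=∅ | C=[AP] | D=∅]
step 12: [S=∅ | E={x↦8} | C=[7] | D=[(∅, ∅, ∅)]]
step 13: [S=[7] | E={x↦8} | C=∅ | D=[(∅, ∅, ∅)]]
step 14: [S=[7] | E=∅ | C=∅ | D=∅]
→ final value 7

Answer: 7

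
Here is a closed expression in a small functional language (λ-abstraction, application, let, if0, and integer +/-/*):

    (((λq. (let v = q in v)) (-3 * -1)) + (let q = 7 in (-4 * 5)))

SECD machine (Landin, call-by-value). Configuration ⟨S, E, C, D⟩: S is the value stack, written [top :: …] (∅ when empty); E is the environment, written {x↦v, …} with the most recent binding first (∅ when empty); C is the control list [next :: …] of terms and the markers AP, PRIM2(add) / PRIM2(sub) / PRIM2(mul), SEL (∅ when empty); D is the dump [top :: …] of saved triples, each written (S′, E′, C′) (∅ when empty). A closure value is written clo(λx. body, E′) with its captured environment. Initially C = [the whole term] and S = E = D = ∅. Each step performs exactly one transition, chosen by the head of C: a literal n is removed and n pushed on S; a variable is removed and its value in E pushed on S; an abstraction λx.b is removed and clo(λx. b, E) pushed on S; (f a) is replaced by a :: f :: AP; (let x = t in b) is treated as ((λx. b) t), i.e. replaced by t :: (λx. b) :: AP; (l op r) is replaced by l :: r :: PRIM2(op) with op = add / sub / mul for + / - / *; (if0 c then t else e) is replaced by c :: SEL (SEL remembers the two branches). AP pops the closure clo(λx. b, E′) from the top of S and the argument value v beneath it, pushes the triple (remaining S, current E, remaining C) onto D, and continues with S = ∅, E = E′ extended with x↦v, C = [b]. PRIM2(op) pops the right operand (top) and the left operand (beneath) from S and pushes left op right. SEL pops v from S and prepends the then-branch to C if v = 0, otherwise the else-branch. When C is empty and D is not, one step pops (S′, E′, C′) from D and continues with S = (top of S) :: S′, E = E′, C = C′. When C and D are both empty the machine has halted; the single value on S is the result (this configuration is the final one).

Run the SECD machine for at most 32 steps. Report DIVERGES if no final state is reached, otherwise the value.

step 0: <S=∅, E=∅, C=[(((λq. (let v = q in v)) (-3 * -1)) + (let q = 7 in (-4 * 5)))], D=∅>
step 1: <S=∅, E=∅, C=[((λq. (let v = q in v)) (-3 * -1)) :: (let q = 7 in (-4 * 5)) :: PRIM2(add)], D=∅>
step 2: <S=∅, E=∅, C=[(-3 * -1) :: (λq. (let v = q in v)) :: AP :: (let q = 7 in (-4 * 5)) :: PRIM2(add)], D=∅>
step 3: <S=∅, E=∅, C=[-3 :: -1 :: PRIM2(mul) :: (λq. (let v = q in v)) :: AP :: (let q = 7 in (-4 * 5)) :: PRIM2(add)], D=∅>
step 4: <S=[-3], E=∅, C=[-1 :: PRIM2(mul) :: (λq. (let v = q in v)) :: AP :: (let q = 7 in (-4 * 5)) :: PRIM2(add)], D=∅>
step 5: <S=[-1 :: -3], E=∅, C=[PRIM2(mul) :: (λq. (let v = q in v)) :: AP :: (let q = 7 in (-4 * 5)) :: PRIM2(add)], D=∅>
step 6: <S=[3], E=∅, C=[(λq. (let v = q in v)) :: AP :: (let q = 7 in (-4 * 5)) :: PRIM2(add)], D=∅>
step 7: <S=[clo(λq. (let v = q in v), ∅) :: 3], E=∅, C=[AP :: (let q = 7 in (-4 * 5)) :: PRIM2(add)], D=∅>
step 8: <S=∅, E={q↦3}, C=[(let v = q in v)], D=[(∅, ∅, [(let q = 7 in (-4 * 5)) :: PRIM2(add)])]>
step 9: <S=∅, E={q↦3}, C=[q :: (λv. v) :: AP], D=[(∅, ∅, [(let q = 7 in (-4 * 5)) :: PRIM2(add)])]>
step 10: <S=[3], E={q↦3}, C=[(λv. v) :: AP], D=[(∅, ∅, [(let q = 7 in (-4 * 5)) :: PRIM2(add)])]>
step 11: <S=[clo(λv. v, {q↦3}) :: 3], E={q↦3}, C=[AP], D=[(∅, ∅, [(let q = 7 in (-4 * 5)) :: PRIM2(add)])]>
step 12: <S=∅, E={v↦3, q↦3}, C=[v], D=[(∅, {q↦3}, ∅) :: (∅, ∅, [(let q = 7 in (-4 * 5)) :: PRIM2(add)])]>
step 13: <S=[3], E={v↦3, q↦3}, C=∅, D=[(∅, {q↦3}, ∅) :: (∅, ∅, [(let q = 7 in (-4 * 5)) :: PRIM2(add)])]>
step 14: <S=[3], E={q↦3}, C=∅, D=[(∅, ∅, [(let q = 7 in (-4 * 5)) :: PRIM2(add)])]>
step 15: <S=[3], E=∅, C=[(let q = 7 in (-4 * 5)) :: PRIM2(add)], D=∅>
step 16: <S=[3], E=∅, C=[7 :: (λq. (-4 * 5)) :: AP :: PRIM2(add)], D=∅>
step 17: <S=[7 :: 3], E=∅, C=[(λq. (-4 * 5)) :: AP :: PRIM2(add)], D=∅>
step 18: <S=[clo(λq. (-4 * 5), ∅) :: 7 :: 3], E=∅, C=[AP :: PRIM2(add)], D=∅>
step 19: <S=∅, E={q↦7}, C=[(-4 * 5)], D=[([3], ∅, [PRIM2(add)])]>
step 20: <S=∅, E={q↦7}, C=[-4 :: 5 :: PRIM2(mul)], D=[([3], ∅, [PRIM2(add)])]>
step 21: <S=[-4], E={q↦7}, C=[5 :: PRIM2(mul)], D=[([3], ∅, [PRIM2(add)])]>
step 22: <S=[5 :: -4], E={q↦7}, C=[PRIM2(mul)], D=[([3], ∅, [PRIM2(add)])]>
step 23: <S=[-20], E={q↦7}, C=∅, D=[([3], ∅, [PRIM2(add)])]>
step 24: <S=[-20 :: 3], E=∅, C=[PRIM2(add)], D=∅>
step 25: <S=[-17], E=∅, C=∅, D=∅>
→ final value -17

Answer: -17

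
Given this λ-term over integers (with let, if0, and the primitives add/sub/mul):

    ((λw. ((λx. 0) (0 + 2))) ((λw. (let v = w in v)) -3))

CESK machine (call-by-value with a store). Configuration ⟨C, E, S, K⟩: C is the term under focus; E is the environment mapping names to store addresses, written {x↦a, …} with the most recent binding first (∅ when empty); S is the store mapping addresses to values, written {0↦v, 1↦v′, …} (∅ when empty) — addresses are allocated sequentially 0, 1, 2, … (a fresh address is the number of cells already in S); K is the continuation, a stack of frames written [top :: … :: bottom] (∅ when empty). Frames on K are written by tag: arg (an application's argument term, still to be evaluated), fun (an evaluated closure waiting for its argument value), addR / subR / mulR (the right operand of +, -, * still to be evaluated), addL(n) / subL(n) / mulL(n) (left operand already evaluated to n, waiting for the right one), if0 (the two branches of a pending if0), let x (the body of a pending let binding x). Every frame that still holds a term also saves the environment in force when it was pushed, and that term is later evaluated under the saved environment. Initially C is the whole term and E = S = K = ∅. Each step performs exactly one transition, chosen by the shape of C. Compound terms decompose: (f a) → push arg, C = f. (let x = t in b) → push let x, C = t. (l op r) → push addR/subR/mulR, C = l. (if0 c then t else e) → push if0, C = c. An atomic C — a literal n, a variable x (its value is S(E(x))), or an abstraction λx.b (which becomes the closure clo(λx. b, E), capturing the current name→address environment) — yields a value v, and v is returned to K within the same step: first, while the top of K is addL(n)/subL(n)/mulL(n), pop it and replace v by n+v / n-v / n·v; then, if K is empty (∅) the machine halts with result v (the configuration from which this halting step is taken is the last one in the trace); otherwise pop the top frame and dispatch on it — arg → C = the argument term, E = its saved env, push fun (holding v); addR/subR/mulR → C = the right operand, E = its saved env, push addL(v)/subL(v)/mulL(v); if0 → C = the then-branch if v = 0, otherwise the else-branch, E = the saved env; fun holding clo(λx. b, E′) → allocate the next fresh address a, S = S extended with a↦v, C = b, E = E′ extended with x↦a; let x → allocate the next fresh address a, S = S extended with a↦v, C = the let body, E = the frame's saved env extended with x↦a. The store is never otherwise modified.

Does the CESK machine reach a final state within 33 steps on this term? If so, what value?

[0] [C=((λw. ((λx. 0) (0 + 2))) ((λw. (let v = w in v)) -3)) | E=∅ | S=∅ | K=∅]
[1] [C=(λw. ((λx. 0) (0 + 2))) | E=∅ | S=∅ | K=[arg]]
[2] [C=((λw. (let v = w in v)) -3) | E=∅ | S=∅ | K=[fun]]
[3] [C=(λw. (let v = w in v)) | E=∅ | S=∅ | K=[arg :: fun]]
[4] [C=-3 | E=∅ | S=∅ | K=[fun :: fun]]
[5] [C=(let v = w in v) | E={w↦0} | S={0↦-3} | K=[fun]]
[6] [C=w | E={w↦0} | S={0↦-3} | K=[let v :: fun]]
[7] [C=v | E={v↦1, w↦0} | S={0↦-3, 1↦-3} | K=[fun]]
[8] [C=((λx. 0) (0 + 2)) | E={w↦2} | S={0↦-3, 1↦-3, 2↦-3} | K=∅]
[9] [C=(λx. 0) | E={w↦2} | S={0↦-3, 1↦-3, 2↦-3} | K=[arg]]
[10] [C=(0 + 2) | E={w↦2} | S={0↦-3, 1↦-3, 2↦-3} | K=[fun]]
[11] [C=0 | E={w↦2} | S={0↦-3, 1↦-3, 2↦-3} | K=[addR :: fun]]
[12] [C=2 | E={w↦2} | S={0↦-3, 1↦-3, 2↦-3} | K=[addL(0) :: fun]]
[13] [C=0 | E={x↦3, w↦2} | S={0↦-3, 1↦-3, 2↦-3, 3↦2} | K=∅]
→ final value 0

Answer: 0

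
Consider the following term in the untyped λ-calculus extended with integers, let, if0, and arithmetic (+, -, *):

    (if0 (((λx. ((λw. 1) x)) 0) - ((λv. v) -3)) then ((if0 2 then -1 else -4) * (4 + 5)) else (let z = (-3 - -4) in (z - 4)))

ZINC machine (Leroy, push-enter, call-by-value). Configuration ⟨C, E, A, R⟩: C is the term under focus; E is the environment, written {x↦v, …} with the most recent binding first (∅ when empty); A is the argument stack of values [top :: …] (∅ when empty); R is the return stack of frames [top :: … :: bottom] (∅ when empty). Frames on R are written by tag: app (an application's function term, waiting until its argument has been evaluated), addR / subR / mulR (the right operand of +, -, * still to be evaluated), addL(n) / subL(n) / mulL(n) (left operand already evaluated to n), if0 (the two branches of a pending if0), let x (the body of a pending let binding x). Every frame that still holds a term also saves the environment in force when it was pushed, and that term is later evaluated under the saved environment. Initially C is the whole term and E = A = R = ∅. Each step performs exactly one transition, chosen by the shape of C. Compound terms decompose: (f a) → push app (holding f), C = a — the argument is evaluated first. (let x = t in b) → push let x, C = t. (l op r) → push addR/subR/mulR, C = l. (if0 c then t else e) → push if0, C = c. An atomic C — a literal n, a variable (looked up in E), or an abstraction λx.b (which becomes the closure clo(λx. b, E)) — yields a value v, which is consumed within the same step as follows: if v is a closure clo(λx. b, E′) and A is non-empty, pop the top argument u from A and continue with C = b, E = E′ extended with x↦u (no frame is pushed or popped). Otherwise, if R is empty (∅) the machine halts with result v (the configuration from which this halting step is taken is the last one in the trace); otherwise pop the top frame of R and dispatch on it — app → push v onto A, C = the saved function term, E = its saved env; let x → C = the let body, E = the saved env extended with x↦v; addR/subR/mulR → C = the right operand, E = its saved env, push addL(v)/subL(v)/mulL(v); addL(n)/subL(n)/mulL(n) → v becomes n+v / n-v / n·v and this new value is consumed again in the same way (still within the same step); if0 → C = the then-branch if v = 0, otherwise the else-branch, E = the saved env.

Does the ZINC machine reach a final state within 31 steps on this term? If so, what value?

Answer: -3

Derivation:
0. [C=(if0 (((λx. ((λw. 1) x)) 0) - ((λv. v) -3)) then ((if0 2 then -1 else -4) * (4 + 5)) else (let z = (-3 - -4) in (z - 4))) | E=∅ | A=∅ | R=∅]
1. [C=(((λx. ((λw. 1) x)) 0) - ((λv. v) -3)) | E=∅ | A=∅ | R=[if0]]
2. [C=((λx. ((λw. 1) x)) 0) | E=∅ | A=∅ | R=[subR :: if0]]
3. [C=0 | E=∅ | A=∅ | R=[app :: subR :: if0]]
4. [C=(λx. ((λw. 1) x)) | E=∅ | A=[0] | R=[subR :: if0]]
5. [C=((λw. 1) x) | E={x↦0} | A=∅ | R=[subR :: if0]]
6. [C=x | E={x↦0} | A=∅ | R=[app :: subR :: if0]]
7. [C=(λw. 1) | E={x↦0} | A=[0] | R=[subR :: if0]]
8. [C=1 | E={w↦0, x↦0} | A=∅ | R=[subR :: if0]]
9. [C=((λv. v) -3) | E=∅ | A=∅ | R=[subL(1) :: if0]]
10. [C=-3 | E=∅ | A=∅ | R=[app :: subL(1) :: if0]]
11. [C=(λv. v) | E=∅ | A=[-3] | R=[subL(1) :: if0]]
12. [C=v | E={v↦-3} | A=∅ | R=[subL(1) :: if0]]
13. [C=(let z = (-3 - -4) in (z - 4)) | E=∅ | A=∅ | R=∅]
14. [C=(-3 - -4) | E=∅ | A=∅ | R=[let z]]
15. [C=-3 | E=∅ | A=∅ | R=[subR :: let z]]
16. [C=-4 | E=∅ | A=∅ | R=[subL(-3) :: let z]]
17. [C=(z - 4) | E={z↦1} | A=∅ | R=∅]
18. [C=z | E={z↦1} | A=∅ | R=[subR]]
19. [C=4 | E={z↦1} | A=∅ | R=[subL(1)]]
→ final value -3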